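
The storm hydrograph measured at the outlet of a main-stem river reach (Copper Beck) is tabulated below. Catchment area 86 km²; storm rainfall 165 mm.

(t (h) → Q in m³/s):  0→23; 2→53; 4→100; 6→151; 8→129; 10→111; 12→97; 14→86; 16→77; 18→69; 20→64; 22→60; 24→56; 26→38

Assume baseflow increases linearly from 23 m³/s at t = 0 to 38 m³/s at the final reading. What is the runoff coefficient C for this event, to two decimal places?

C ≈ 0.35

ΣQ_DR = 687.0 m³/s; V = ΣQ_DR·Δt = 4.946 × 10^6 m³.
Runoff depth d = V / A = 57.52 mm.
C = d / P = 57.52 / 165 = 0.35.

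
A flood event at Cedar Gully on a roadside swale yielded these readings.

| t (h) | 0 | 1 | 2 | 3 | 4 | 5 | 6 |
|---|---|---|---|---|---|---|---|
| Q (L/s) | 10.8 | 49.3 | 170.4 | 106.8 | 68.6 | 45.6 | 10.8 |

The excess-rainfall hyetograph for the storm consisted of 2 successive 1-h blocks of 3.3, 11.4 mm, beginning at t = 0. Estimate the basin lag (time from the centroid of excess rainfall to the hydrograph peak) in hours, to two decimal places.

t_L ≈ 0.72 h

Centroid of excess rainfall: t_c = Σ P_i·t̄_i / ΣP_i = 1.2755 h (block centres at 0.5, 1.5 h).
Hydrograph peak occurs at t = 2 h, so basin lag t_L = 2 − 1.2755 = 0.72 h.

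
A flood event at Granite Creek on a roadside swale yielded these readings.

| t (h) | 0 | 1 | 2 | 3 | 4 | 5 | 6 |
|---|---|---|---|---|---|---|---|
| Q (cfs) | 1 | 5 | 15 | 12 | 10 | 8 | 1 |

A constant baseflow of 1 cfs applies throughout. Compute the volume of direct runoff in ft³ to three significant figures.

V ≈ 1.62 × 10^5 ft³

Direct-runoff ordinates (Q − Q_b): 0.0, 4.0, 14.0, 11.0, 9.0, 7.0, 0.0 cfs.
ΣQ_DR = 45.00 cfs.
With Δt = 1 h = 3600 s, V = ΣQ_DR · Δt = 45.00 × 3600 = 1.62 × 10^5 ft³.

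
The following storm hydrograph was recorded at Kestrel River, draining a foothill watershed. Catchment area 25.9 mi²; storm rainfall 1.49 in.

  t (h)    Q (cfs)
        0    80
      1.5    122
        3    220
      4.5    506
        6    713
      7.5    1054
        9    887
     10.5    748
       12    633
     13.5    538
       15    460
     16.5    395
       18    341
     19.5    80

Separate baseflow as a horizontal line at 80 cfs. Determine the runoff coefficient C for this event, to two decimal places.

ΣQ_DR = 5657 cfs; V = ΣQ_DR·Δt = 3.055 × 10^7 ft³.
Runoff depth d = V / A = 0.5077 in.
C = d / P = 0.5077 / 1.49 = 0.34.

C ≈ 0.34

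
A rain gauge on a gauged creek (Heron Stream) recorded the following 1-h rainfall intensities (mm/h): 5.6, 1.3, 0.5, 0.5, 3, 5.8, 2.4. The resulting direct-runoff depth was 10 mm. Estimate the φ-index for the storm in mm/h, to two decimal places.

φ ≈ 1.70 mm/h

Only the 4 blocks with intensity above φ contribute runoff: 5.6, 3, 5.8, 2.4 mm/h.
Σ(I−φ)·Δt = d  ⇒  (5.6+3+5.8+2.4 − 4φ)·1 = 10
φ = (16.80 − 10/1) / 4 = 1.70 mm/h.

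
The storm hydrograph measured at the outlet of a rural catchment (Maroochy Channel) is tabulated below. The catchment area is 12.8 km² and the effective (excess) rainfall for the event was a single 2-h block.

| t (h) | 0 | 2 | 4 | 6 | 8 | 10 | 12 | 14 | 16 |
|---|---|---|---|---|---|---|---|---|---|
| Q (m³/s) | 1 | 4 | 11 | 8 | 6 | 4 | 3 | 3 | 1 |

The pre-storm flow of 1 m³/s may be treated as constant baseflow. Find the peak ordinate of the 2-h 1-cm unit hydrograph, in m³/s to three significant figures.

U_p ≈ 5.56 m³/s

Direct runoff: 0.0, 3.0, 10.0, 7.0, 5.0, 3.0, 2.0, 2.0, 0.0 m³/s; ΣQ_DR = 32.00 m³/s, peak = 10.0 m³/s.
Runoff depth d = ΣQ_DR·Δt / A = 32.00 × 7200 / (12.8 km²) = 18.00 mm.
The 1-cm UH is the DRH scaled by (10 mm)/d, so U_p = 10.0 × 10/18.00 = 5.56 m³/s.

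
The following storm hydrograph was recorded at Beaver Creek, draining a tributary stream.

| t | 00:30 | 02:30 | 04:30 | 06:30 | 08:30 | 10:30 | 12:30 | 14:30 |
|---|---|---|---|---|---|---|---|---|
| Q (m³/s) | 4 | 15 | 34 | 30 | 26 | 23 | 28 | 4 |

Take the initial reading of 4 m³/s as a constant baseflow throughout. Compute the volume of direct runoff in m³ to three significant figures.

Direct-runoff ordinates (Q − Q_b): 0.0, 11.0, 30.0, 26.0, 22.0, 19.0, 24.0, 0.0 m³/s.
ΣQ_DR = 132.0 m³/s.
With Δt = 2 h = 7200 s, V = ΣQ_DR · Δt = 132.0 × 7200 = 9.50 × 10^5 m³.

V ≈ 9.50 × 10^5 m³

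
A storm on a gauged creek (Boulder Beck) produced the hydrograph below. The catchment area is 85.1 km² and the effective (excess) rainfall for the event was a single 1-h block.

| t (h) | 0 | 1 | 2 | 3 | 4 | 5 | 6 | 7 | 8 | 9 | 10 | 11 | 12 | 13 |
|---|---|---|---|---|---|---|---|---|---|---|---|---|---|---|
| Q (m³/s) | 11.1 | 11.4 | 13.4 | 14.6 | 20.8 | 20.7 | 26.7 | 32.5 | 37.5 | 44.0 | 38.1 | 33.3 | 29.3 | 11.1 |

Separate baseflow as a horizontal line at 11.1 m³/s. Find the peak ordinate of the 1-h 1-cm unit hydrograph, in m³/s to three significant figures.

Direct runoff: 0.0, 0.3, 2.3, 3.5, 9.7, 9.6, 15.6, 21.4, 26.4, 32.9, 27.0, 22.2, 18.2, 0.0 m³/s; ΣQ_DR = 189.1 m³/s, peak = 32.9 m³/s.
Runoff depth d = ΣQ_DR·Δt / A = 189.1 × 3600 / (85.1 km²) = 8.000 mm.
The 1-cm UH is the DRH scaled by (10 mm)/d, so U_p = 32.9 × 10/8.000 = 41.1 m³/s.

U_p ≈ 41.1 m³/s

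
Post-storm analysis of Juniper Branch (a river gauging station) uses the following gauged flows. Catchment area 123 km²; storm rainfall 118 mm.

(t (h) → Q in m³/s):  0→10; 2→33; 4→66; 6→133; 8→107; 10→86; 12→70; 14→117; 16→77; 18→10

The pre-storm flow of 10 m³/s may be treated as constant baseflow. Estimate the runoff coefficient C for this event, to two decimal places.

ΣQ_DR = 609.0 m³/s; V = ΣQ_DR·Δt = 4.385 × 10^6 m³.
Runoff depth d = V / A = 35.65 mm.
C = d / P = 35.65 / 118 = 0.30.

C ≈ 0.30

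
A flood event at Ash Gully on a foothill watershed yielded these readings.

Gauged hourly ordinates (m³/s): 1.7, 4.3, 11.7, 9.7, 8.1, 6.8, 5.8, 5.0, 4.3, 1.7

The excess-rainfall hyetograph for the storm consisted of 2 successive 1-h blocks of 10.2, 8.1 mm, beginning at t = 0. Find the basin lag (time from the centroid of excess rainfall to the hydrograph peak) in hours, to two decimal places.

Centroid of excess rainfall: t_c = Σ P_i·t̄_i / ΣP_i = 0.9426 h (block centres at 0.5, 1.5 h).
Hydrograph peak occurs at t = 2 h, so basin lag t_L = 2 − 0.9426 = 1.06 h.

t_L ≈ 1.06 h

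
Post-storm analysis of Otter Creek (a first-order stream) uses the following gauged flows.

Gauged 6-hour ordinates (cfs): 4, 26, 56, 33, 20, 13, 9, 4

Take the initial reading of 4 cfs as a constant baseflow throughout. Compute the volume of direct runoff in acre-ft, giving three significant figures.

Direct-runoff ordinates (Q − Q_b): 0.0, 22.0, 52.0, 29.0, 16.0, 9.0, 5.0, 0.0 cfs.
ΣQ_DR = 133.0 cfs.
With Δt = 6 h = 21600 s, V = ΣQ_DR · Δt = 133.0 × 21600 = 2.87 × 10^6 ft³ = 66.0 acre-ft.

V ≈ 66.0 acre-ft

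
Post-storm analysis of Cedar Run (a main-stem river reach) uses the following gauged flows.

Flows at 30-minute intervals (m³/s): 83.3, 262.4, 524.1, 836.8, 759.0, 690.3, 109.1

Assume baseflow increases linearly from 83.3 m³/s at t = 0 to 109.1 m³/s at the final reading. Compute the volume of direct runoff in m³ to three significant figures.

V ≈ 4.66 × 10^6 m³

Direct-runoff ordinates (Q − Q_b): 0.00, 174.80, 432.20, 740.60, 658.50, 585.50, 0.00 m³/s.
ΣQ_DR = 2592 m³/s.
With Δt = 0.5 h = 1800 s, V = ΣQ_DR · Δt = 2592 × 1800 = 4.66 × 10^6 m³.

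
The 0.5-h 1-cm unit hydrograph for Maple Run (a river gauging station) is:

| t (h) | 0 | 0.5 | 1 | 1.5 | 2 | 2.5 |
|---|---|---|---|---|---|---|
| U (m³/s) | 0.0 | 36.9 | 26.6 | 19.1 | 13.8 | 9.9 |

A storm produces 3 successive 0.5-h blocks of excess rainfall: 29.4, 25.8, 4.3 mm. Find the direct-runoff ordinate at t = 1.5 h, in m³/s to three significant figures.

Q ≈ 141 m³/s

By discrete convolution, Q_j = Σ (P_i / 10 mm) · U_{j−i}.
At t = 1.5 h (j=3): Q = (29.4/10)·19.1 + (25.8/10)·26.6 + (4.3/10)·36.9 = 141 m³/s.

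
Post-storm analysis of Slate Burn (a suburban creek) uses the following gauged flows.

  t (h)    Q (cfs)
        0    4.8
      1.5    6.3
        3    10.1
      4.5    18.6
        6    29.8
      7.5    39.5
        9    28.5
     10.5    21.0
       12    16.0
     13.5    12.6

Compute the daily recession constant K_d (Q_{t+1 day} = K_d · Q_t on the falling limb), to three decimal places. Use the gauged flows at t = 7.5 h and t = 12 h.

K_d ≈ 0.008

Between t = 7.5 h and t = 12 h the flow falls from 39.5 to 16.0 cfs over 3×1.5 h = 4.5 h.
Per-interval ratio K = (16.0/39.5)^(1/3) = 0.7399; K_d = K^(24/1.5) = 0.008.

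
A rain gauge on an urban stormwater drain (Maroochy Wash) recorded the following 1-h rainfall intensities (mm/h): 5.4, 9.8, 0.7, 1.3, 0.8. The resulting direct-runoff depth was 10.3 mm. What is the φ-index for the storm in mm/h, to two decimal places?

φ ≈ 2.45 mm/h

Only the 2 blocks with intensity above φ contribute runoff: 5.4, 9.8 mm/h.
Σ(I−φ)·Δt = d  ⇒  (5.4+9.8 − 2φ)·1 = 10.3
φ = (15.20 − 10.3/1) / 2 = 2.45 mm/h.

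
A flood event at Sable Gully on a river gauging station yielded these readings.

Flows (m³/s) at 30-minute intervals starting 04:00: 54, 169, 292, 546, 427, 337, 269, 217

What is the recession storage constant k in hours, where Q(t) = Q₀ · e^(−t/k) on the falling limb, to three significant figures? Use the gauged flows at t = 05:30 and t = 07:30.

On the falling limb, Q drops from 546 to 217 m³/s between t = 05:30 and t = 07:30 (Δt = 2 h).
k = −Δt / ln(Q₂/Q₁) = −2 / ln(217/546) = 2.17 h.

k ≈ 2.17 h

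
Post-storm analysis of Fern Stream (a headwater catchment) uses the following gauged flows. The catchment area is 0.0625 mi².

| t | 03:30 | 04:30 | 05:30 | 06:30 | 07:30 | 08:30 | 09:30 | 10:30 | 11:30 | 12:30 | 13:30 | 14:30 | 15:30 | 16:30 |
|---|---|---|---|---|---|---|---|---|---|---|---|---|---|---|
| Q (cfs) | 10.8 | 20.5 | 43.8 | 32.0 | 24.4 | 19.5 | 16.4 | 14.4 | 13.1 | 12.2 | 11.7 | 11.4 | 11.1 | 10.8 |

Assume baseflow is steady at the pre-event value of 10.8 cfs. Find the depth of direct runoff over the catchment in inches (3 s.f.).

Direct runoff: 0.0, 9.7, 33.0, 21.2, 13.6, 8.7, 5.6, 3.6, 2.3, 1.4, 0.9, 0.6, 0.3, 0.0 cfs; ΣQ_DR = 100.9 cfs.
V = ΣQ_DR · Δt = 100.9 × 3600 s = 3.632 × 10^5 ft³.
Over A = 0.0625 mi², depth = V / A = 2.50 in.

d ≈ 2.50 in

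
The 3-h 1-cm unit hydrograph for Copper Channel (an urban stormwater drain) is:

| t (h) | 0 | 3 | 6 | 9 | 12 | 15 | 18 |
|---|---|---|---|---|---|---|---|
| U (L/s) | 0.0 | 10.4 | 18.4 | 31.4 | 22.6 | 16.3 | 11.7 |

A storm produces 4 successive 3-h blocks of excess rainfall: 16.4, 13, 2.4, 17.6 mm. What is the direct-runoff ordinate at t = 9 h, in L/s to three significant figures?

By discrete convolution, Q_j = Σ (P_i / 10 mm) · U_{j−i}.
At t = 9 h (j=3): Q = (16.4/10)·31.4 + (13/10)·18.4 + (2.4/10)·10.4 + (17.6/10)·0.0 = 77.9 L/s.

Q ≈ 77.9 L/s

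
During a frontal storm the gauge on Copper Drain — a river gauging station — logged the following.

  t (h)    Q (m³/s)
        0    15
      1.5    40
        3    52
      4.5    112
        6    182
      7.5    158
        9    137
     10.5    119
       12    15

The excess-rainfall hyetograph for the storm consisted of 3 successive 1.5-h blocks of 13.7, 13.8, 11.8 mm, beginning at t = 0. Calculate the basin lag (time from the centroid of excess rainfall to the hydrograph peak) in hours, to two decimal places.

t_L ≈ 3.82 h

Centroid of excess rainfall: t_c = Σ P_i·t̄_i / ΣP_i = 2.1775 h (block centres at 0.75, 2.25, 3.75 h).
Hydrograph peak occurs at t = 6 h, so basin lag t_L = 6 − 2.1775 = 3.82 h.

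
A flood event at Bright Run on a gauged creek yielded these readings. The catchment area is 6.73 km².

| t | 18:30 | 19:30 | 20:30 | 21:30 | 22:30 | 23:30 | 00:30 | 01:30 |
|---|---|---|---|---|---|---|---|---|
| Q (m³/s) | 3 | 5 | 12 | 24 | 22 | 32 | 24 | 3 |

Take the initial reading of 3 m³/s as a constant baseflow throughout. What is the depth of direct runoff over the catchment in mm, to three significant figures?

Direct runoff: 0.0, 2.0, 9.0, 21.0, 19.0, 29.0, 21.0, 0.0 m³/s; ΣQ_DR = 101.0 m³/s.
V = ΣQ_DR · Δt = 101.0 × 3600 s = 3.636 × 10^5 m³.
Over A = 6.73 km², depth = V / A = 54.0 mm.

d ≈ 54.0 mm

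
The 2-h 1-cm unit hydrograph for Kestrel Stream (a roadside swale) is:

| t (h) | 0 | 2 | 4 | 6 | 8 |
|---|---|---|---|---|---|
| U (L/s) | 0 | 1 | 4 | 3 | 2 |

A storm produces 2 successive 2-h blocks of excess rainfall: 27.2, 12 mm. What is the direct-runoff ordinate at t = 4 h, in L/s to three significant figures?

By discrete convolution, Q_j = Σ (P_i / 10 mm) · U_{j−i}.
At t = 4 h (j=2): Q = (27.2/10)·4 + (12/10)·1 = 12.1 L/s.

Q ≈ 12.1 L/s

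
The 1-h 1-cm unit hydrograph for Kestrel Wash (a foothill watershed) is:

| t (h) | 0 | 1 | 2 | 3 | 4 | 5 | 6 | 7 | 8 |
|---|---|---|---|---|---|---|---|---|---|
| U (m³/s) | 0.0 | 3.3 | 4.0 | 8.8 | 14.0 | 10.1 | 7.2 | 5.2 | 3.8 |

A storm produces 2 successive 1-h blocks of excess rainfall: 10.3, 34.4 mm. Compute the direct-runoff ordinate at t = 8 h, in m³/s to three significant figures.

Q ≈ 21.8 m³/s

By discrete convolution, Q_j = Σ (P_i / 10 mm) · U_{j−i}.
At t = 8 h (j=8): Q = (10.3/10)·3.8 + (34.4/10)·5.2 = 21.8 m³/s.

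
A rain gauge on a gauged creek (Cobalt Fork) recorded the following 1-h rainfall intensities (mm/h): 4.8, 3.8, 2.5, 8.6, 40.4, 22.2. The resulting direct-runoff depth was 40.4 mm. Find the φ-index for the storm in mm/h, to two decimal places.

Only the 2 blocks with intensity above φ contribute runoff: 40.4, 22.2 mm/h.
Σ(I−φ)·Δt = d  ⇒  (40.4+22.2 − 2φ)·1 = 40.4
φ = (62.60 − 40.4/1) / 2 = 11.10 mm/h.

φ ≈ 11.10 mm/h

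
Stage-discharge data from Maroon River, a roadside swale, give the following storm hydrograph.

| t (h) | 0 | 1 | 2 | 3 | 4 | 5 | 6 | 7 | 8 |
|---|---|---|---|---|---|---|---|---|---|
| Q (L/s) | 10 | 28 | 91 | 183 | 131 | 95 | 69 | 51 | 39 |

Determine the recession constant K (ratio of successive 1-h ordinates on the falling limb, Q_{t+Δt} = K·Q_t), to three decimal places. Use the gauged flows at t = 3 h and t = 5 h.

Using the recession-limb readings at t = 3 h and t = 5 h: Q falls from 183 to 95 L/s over 2 intervals.
K = (Q₂/Q₁)^(1/2) = (95/183)^(1/2) = 0.721.

K ≈ 0.721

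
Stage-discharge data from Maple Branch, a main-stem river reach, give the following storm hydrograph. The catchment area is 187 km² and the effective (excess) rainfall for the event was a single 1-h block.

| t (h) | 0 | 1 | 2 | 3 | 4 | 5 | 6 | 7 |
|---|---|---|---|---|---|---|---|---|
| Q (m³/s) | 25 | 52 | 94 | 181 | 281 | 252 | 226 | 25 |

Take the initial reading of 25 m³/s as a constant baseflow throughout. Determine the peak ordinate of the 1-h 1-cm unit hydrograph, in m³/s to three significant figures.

Direct runoff: 0.0, 27.0, 69.0, 156.0, 256.0, 227.0, 201.0, 0.0 m³/s; ΣQ_DR = 936.0 m³/s, peak = 256.0 m³/s.
Runoff depth d = ΣQ_DR·Δt / A = 936.0 × 3600 / (187 km²) = 18.02 mm.
The 1-cm UH is the DRH scaled by (10 mm)/d, so U_p = 256.0 × 10/18.02 = 142 m³/s.

U_p ≈ 142 m³/s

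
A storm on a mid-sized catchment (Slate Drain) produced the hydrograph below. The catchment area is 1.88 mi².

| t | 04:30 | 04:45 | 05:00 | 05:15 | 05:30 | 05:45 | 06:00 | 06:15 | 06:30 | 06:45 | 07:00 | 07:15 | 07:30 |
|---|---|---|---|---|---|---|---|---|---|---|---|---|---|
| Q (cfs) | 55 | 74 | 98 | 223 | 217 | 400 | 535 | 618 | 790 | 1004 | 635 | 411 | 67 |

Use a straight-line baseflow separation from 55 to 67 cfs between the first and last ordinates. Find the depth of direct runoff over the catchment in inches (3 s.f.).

d ≈ 0.893 in

Direct runoff: 0.00, 18.00, 41.00, 165.00, 158.00, 340.00, 474.00, 556.00, 727.00, 940.00, 570.00, 345.00, 0.00 cfs; ΣQ_DR = 4334 cfs.
V = ΣQ_DR · Δt = 4334 × 900 s = 3.901 × 10^6 ft³.
Over A = 1.88 mi², depth = V / A = 0.893 in.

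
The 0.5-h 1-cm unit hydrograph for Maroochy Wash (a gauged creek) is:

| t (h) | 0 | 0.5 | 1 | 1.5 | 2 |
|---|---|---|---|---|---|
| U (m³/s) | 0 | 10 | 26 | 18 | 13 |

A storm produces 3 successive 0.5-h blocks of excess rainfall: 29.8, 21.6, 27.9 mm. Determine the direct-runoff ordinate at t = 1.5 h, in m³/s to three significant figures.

By discrete convolution, Q_j = Σ (P_i / 10 mm) · U_{j−i}.
At t = 1.5 h (j=3): Q = (29.8/10)·18 + (21.6/10)·26 + (27.9/10)·10 = 138 m³/s.

Q ≈ 138 m³/s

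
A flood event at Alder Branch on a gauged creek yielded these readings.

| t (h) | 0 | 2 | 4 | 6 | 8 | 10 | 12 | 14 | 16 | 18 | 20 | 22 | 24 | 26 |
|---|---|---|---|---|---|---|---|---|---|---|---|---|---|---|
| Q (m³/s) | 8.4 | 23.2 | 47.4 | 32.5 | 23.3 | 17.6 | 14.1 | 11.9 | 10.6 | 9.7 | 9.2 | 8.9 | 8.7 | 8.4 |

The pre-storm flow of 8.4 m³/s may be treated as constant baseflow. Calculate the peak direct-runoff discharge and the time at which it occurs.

Subtracting baseflow gives direct-runoff ordinates: 0.0, 14.8, 39.0, 24.1, 14.9, 9.2, 5.7, 3.5, 2.2, 1.3, 0.8, 0.5, 0.3, 0.0 m³/s.
The maximum is 39.0 m³/s, occurring at the reading for t = 4 h.

Q_p = 39.0 m³/s at t = 4 h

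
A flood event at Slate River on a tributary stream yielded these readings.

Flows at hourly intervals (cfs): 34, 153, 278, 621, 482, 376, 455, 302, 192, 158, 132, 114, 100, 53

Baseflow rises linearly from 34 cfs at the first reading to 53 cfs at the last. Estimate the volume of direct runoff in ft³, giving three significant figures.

V ≈ 1.02 × 10^7 ft³

Direct-runoff ordinates (Q − Q_b): 0.00, 117.54, 241.08, 582.62, 442.15, 334.69, 412.23, 257.77, 146.31, 110.85, 83.38, 63.92, 48.46, 0.00 cfs.
ΣQ_DR = 2841 cfs.
With Δt = 1 h = 3600 s, V = ΣQ_DR · Δt = 2841 × 3600 = 1.02 × 10^7 ft³.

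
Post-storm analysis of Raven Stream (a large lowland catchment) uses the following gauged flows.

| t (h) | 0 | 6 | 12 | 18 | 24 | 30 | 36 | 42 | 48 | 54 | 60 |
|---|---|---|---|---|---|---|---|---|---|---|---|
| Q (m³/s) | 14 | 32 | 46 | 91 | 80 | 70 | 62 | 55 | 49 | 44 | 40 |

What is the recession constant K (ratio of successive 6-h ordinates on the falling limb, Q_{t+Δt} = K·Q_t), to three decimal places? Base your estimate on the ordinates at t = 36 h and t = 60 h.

K ≈ 0.896

Using the recession-limb readings at t = 36 h and t = 60 h: Q falls from 62 to 40 m³/s over 4 intervals.
K = (Q₂/Q₁)^(1/4) = (40/62)^(1/4) = 0.896.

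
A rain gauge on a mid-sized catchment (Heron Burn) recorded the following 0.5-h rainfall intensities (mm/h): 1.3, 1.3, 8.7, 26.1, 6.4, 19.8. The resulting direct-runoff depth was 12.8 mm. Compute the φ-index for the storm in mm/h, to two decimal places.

Only the 2 blocks with intensity above φ contribute runoff: 26.1, 19.8 mm/h.
Σ(I−φ)·Δt = d  ⇒  (26.1+19.8 − 2φ)·0.5 = 12.8
φ = (45.90 − 12.8/0.5) / 2 = 10.15 mm/h.

φ ≈ 10.15 mm/h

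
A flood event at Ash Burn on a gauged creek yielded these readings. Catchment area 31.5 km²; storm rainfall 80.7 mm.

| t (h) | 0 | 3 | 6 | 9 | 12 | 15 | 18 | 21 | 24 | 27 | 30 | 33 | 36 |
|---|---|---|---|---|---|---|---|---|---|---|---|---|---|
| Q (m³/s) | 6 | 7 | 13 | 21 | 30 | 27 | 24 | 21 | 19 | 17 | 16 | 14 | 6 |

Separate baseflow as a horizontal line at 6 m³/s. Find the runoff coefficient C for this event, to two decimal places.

ΣQ_DR = 143.0 m³/s; V = ΣQ_DR·Δt = 1.544 × 10^6 m³.
Runoff depth d = V / A = 49.03 mm.
C = d / P = 49.03 / 80.7 = 0.61.

C ≈ 0.61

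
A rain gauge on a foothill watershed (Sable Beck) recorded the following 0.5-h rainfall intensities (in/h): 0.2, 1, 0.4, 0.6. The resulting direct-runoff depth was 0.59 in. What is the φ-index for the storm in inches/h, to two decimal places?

Only the 3 blocks with intensity above φ contribute runoff: 1, 0.4, 0.6 in/h.
Σ(I−φ)·Δt = d  ⇒  (1+0.4+0.6 − 3φ)·0.5 = 0.59
φ = (2.000 − 0.59/0.5) / 3 = 0.27 in/h.

φ ≈ 0.27 in/h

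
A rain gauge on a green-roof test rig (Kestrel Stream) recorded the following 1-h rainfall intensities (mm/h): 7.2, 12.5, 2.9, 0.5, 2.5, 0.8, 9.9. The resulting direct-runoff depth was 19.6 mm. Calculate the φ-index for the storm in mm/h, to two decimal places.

φ ≈ 3.33 mm/h

Only the 3 blocks with intensity above φ contribute runoff: 7.2, 12.5, 9.9 mm/h.
Σ(I−φ)·Δt = d  ⇒  (7.2+12.5+9.9 − 3φ)·1 = 19.6
φ = (29.60 − 19.6/1) / 3 = 3.33 mm/h.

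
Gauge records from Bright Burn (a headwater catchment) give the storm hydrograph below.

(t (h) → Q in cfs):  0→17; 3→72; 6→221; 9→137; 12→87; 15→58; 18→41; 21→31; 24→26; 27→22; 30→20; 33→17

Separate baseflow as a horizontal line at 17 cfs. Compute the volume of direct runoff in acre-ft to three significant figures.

V ≈ 135 acre-ft

Direct-runoff ordinates (Q − Q_b): 0.0, 55.0, 204.0, 120.0, 70.0, 41.0, 24.0, 14.0, 9.0, 5.0, 3.0, 0.0 cfs.
ΣQ_DR = 545.0 cfs.
With Δt = 3 h = 10800 s, V = ΣQ_DR · Δt = 545.0 × 10800 = 5.89 × 10^6 ft³ = 135 acre-ft.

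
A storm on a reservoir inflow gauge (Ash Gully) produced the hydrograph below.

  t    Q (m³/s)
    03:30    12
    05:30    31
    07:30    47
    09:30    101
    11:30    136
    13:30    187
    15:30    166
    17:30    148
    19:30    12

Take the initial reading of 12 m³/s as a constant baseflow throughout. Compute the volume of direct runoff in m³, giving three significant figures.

V ≈ 5.27 × 10^6 m³

Direct-runoff ordinates (Q − Q_b): 0.0, 19.0, 35.0, 89.0, 124.0, 175.0, 154.0, 136.0, 0.0 m³/s.
ΣQ_DR = 732.0 m³/s.
With Δt = 2 h = 7200 s, V = ΣQ_DR · Δt = 732.0 × 7200 = 5.27 × 10^6 m³.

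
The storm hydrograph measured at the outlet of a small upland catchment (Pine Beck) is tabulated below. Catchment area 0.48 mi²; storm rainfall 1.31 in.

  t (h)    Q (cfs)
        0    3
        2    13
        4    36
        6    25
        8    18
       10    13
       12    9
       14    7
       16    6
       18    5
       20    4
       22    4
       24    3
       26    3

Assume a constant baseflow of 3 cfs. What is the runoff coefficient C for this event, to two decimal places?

C ≈ 0.53

ΣQ_DR = 107.0 cfs; V = ΣQ_DR·Δt = 7.704 × 10^5 ft³.
Runoff depth d = V / A = 0.6909 in.
C = d / P = 0.6909 / 1.31 = 0.53.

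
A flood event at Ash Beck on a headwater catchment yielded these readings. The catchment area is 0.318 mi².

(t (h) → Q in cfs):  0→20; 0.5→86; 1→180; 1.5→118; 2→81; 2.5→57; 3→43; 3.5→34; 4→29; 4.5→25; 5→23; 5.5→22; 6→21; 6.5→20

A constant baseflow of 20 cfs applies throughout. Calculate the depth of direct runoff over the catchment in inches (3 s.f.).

d ≈ 1.17 in

Direct runoff: 0.0, 66.0, 160.0, 98.0, 61.0, 37.0, 23.0, 14.0, 9.0, 5.0, 3.0, 2.0, 1.0, 0.0 cfs; ΣQ_DR = 479.0 cfs.
V = ΣQ_DR · Δt = 479.0 × 1800 s = 8.622 × 10^5 ft³.
Over A = 0.318 mi², depth = V / A = 1.17 in.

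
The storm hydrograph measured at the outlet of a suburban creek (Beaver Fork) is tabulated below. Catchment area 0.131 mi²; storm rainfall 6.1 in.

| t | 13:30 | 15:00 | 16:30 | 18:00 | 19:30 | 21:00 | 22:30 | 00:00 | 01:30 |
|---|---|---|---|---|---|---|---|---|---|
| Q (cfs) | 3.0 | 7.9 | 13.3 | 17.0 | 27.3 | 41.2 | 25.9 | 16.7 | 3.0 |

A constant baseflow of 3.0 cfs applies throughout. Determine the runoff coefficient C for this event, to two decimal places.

ΣQ_DR = 128.3 cfs; V = ΣQ_DR·Δt = 6.928 × 10^5 ft³.
Runoff depth d = V / A = 2.276 in.
C = d / P = 2.276 / 6.1 = 0.37.

C ≈ 0.37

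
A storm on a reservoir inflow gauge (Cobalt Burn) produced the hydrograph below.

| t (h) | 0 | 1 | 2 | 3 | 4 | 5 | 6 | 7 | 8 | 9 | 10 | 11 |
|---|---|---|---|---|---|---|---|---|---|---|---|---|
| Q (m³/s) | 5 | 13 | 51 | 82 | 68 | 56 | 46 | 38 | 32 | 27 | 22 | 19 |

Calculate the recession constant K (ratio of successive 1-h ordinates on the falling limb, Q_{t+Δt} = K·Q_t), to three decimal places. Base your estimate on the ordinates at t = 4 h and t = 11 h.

Using the recession-limb readings at t = 4 h and t = 11 h: Q falls from 68 to 19 m³/s over 7 intervals.
K = (Q₂/Q₁)^(1/7) = (19/68)^(1/7) = 0.833.

K ≈ 0.833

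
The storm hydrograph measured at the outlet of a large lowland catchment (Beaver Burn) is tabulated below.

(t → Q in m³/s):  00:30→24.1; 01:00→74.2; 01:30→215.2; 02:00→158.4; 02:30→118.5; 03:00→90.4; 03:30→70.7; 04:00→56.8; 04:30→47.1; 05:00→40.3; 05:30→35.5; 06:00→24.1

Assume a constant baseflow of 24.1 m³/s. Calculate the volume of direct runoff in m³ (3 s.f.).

Direct-runoff ordinates (Q − Q_b): 0.0, 50.1, 191.1, 134.3, 94.4, 66.3, 46.6, 32.7, 23.0, 16.2, 11.4, 0.0 m³/s.
ΣQ_DR = 666.1 m³/s.
With Δt = 0.5 h = 1800 s, V = ΣQ_DR · Δt = 666.1 × 1800 = 1.20 × 10^6 m³.

V ≈ 1.20 × 10^6 m³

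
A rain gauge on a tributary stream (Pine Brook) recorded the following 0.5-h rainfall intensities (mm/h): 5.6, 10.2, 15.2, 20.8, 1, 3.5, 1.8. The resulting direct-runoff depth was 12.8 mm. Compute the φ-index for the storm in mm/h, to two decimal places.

φ ≈ 6.87 mm/h

Only the 3 blocks with intensity above φ contribute runoff: 10.2, 15.2, 20.8 mm/h.
Σ(I−φ)·Δt = d  ⇒  (10.2+15.2+20.8 − 3φ)·0.5 = 12.8
φ = (46.20 − 12.8/0.5) / 3 = 6.87 mm/h.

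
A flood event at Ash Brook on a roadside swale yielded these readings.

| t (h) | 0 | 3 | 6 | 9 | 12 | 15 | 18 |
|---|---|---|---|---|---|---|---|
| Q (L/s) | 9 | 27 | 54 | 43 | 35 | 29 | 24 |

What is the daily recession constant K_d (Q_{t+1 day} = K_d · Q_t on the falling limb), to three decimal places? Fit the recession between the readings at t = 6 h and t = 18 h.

K_d ≈ 0.198

Between t = 6 h and t = 18 h the flow falls from 54 to 24 L/s over 4×3 h = 12 h.
Per-interval ratio K = (24/54)^(1/4) = 0.8165; K_d = K^(24/3) = 0.198.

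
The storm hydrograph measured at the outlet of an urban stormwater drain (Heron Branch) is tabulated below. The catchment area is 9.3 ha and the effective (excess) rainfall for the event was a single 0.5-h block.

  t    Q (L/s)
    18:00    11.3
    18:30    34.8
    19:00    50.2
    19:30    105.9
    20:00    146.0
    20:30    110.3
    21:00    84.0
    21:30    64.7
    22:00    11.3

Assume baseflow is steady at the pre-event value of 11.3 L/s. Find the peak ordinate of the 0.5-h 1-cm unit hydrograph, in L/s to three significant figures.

Direct runoff: 0.0, 23.5, 38.9, 94.6, 134.7, 99.0, 72.7, 53.4, 0.0 L/s; ΣQ_DR = 516.8 L/s, peak = 134.7 L/s.
Runoff depth d = ΣQ_DR·Δt / A = 516.8 × 1800 / (9.3 ha) = 10.00 mm.
The 1-cm UH is the DRH scaled by (10 mm)/d, so U_p = 134.7 × 10/10.00 = 135 L/s.

U_p ≈ 135 L/s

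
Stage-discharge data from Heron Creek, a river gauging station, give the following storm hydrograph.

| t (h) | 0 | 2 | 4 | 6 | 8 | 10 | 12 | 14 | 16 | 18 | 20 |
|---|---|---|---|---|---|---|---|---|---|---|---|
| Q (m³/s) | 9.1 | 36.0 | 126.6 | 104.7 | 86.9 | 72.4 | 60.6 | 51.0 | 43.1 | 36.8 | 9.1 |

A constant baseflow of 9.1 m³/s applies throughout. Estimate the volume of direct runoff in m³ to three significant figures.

V ≈ 3.86 × 10^6 m³

Direct-runoff ordinates (Q − Q_b): 0.0, 26.9, 117.5, 95.6, 77.8, 63.3, 51.5, 41.9, 34.0, 27.7, 0.0 m³/s.
ΣQ_DR = 536.2 m³/s.
With Δt = 2 h = 7200 s, V = ΣQ_DR · Δt = 536.2 × 7200 = 3.86 × 10^6 m³.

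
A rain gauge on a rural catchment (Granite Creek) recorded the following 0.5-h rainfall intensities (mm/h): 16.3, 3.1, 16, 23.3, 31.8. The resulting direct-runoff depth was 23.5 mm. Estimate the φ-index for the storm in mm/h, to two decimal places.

Only the 4 blocks with intensity above φ contribute runoff: 16.3, 16, 23.3, 31.8 mm/h.
Σ(I−φ)·Δt = d  ⇒  (16.3+16+23.3+31.8 − 4φ)·0.5 = 23.5
φ = (87.40 − 23.5/0.5) / 4 = 10.10 mm/h.

φ ≈ 10.10 mm/h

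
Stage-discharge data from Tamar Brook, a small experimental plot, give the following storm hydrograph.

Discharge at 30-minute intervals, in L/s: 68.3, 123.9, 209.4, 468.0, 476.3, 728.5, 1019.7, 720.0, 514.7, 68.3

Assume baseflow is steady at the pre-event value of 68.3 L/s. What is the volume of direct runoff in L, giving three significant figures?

V ≈ 6.69 × 10^6 L

Direct-runoff ordinates (Q − Q_b): 0.0, 55.6, 141.1, 399.7, 408.0, 660.2, 951.4, 651.7, 446.4, 0.0 L/s.
ΣQ_DR = 3714 L/s.
With Δt = 0.5 h = 1800 s, V = ΣQ_DR · Δt = 3714 × 1800 = 6.69 × 10^6 L.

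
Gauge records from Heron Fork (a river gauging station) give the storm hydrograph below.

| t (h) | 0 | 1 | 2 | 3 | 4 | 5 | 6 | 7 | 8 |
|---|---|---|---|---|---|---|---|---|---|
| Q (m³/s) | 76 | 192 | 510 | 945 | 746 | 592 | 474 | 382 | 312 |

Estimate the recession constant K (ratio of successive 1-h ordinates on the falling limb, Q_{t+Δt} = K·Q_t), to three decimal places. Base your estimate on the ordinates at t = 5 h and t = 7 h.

Using the recession-limb readings at t = 5 h and t = 7 h: Q falls from 592 to 382 m³/s over 2 intervals.
K = (Q₂/Q₁)^(1/2) = (382/592)^(1/2) = 0.803.

K ≈ 0.803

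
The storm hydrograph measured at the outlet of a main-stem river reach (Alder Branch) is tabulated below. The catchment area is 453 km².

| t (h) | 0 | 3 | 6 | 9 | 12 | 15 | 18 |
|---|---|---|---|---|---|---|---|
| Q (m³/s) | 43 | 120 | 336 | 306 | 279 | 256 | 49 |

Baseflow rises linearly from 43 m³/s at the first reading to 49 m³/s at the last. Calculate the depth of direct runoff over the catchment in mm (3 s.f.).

d ≈ 25.4 mm

Direct runoff: 0.00, 76.00, 291.00, 260.00, 232.00, 208.00, 0.00 m³/s; ΣQ_DR = 1067 m³/s.
V = ΣQ_DR · Δt = 1067 × 10800 s = 1.152 × 10^7 m³.
Over A = 453 km², depth = V / A = 25.4 mm.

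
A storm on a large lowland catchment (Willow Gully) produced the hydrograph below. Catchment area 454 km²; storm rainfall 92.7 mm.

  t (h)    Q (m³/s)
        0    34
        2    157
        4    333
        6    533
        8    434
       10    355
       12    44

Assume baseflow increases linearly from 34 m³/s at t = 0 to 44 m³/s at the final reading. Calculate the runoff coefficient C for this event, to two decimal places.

C ≈ 0.28

ΣQ_DR = 1617 m³/s; V = ΣQ_DR·Δt = 1.164 × 10^7 m³.
Runoff depth d = V / A = 25.64 mm.
C = d / P = 25.64 / 92.7 = 0.28.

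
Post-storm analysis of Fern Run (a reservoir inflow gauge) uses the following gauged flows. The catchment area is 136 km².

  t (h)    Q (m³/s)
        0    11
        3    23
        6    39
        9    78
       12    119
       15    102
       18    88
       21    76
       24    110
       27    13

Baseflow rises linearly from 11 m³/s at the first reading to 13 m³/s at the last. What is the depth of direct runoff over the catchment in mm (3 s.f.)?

Direct runoff: 0.00, 11.78, 27.56, 66.33, 107.11, 89.89, 75.67, 63.44, 97.22, 0.00 m³/s; ΣQ_DR = 539.0 m³/s.
V = ΣQ_DR · Δt = 539.0 × 10800 s = 5.821 × 10^6 m³.
Over A = 136 km², depth = V / A = 42.8 mm.

d ≈ 42.8 mm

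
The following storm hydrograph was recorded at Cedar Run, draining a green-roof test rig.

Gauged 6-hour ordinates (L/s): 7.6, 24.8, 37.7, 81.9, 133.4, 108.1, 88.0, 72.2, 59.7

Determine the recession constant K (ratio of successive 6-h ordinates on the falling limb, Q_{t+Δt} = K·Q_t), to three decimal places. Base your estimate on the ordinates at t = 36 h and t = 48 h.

K ≈ 0.824

Using the recession-limb readings at t = 36 h and t = 48 h: Q falls from 88.0 to 59.7 L/s over 2 intervals.
K = (Q₂/Q₁)^(1/2) = (59.7/88.0)^(1/2) = 0.824.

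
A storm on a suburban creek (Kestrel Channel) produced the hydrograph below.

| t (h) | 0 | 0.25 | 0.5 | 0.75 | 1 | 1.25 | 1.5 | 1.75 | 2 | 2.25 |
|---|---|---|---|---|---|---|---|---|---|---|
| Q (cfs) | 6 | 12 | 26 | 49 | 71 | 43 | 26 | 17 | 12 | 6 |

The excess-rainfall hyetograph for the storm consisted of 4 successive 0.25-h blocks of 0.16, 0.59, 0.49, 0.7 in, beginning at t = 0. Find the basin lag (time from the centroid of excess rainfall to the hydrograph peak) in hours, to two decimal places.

t_L ≈ 0.40 h

Centroid of excess rainfall: t_c = Σ P_i·t̄_i / ΣP_i = 0.5979 h (block centres at 0.125, 0.375, 0.625, 0.875 h).
Hydrograph peak occurs at t = 1 h, so basin lag t_L = 1 − 0.5979 = 0.40 h.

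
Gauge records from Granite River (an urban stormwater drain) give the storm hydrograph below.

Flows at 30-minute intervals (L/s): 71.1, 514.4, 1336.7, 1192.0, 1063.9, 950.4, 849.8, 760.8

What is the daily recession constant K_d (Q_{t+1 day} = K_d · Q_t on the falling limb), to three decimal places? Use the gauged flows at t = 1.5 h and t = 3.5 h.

Between t = 1.5 h and t = 3.5 h the flow falls from 1192.0 to 760.8 L/s over 4×0.5 h = 2 h.
Per-interval ratio K = (760.8/1192.0)^(1/4) = 0.8938; K_d = K^(24/0.5) = 0.005.

K_d ≈ 0.005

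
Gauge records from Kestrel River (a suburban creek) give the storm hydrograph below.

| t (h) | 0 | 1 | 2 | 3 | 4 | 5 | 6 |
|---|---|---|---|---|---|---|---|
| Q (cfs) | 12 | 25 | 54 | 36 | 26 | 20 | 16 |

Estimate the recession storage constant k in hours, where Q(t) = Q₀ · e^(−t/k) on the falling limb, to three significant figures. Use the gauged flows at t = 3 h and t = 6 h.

k ≈ 3.70 h

On the falling limb, Q drops from 36 to 16 cfs between t = 3 h and t = 6 h (Δt = 3 h).
k = −Δt / ln(Q₂/Q₁) = −3 / ln(16/36) = 3.70 h.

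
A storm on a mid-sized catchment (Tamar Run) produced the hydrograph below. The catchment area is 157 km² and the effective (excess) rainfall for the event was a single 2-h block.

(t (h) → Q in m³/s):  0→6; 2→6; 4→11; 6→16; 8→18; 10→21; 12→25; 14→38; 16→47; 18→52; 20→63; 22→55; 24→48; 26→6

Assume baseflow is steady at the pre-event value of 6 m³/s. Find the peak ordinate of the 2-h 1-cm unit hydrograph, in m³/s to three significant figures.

U_p ≈ 37.9 m³/s

Direct runoff: 0.0, 0.0, 5.0, 10.0, 12.0, 15.0, 19.0, 32.0, 41.0, 46.0, 57.0, 49.0, 42.0, 0.0 m³/s; ΣQ_DR = 328.0 m³/s, peak = 57.0 m³/s.
Runoff depth d = ΣQ_DR·Δt / A = 328.0 × 7200 / (157 km²) = 15.04 mm.
The 1-cm UH is the DRH scaled by (10 mm)/d, so U_p = 57.0 × 10/15.04 = 37.9 m³/s.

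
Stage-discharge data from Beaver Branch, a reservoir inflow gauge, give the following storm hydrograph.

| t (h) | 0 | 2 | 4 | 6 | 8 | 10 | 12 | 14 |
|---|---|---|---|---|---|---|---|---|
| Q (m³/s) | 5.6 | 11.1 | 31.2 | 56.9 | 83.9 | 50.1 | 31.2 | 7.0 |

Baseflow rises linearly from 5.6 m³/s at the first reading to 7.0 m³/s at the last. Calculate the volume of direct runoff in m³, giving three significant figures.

V ≈ 1.63 × 10^6 m³

Direct-runoff ordinates (Q − Q_b): 0.00, 5.30, 25.20, 50.70, 77.50, 43.50, 24.40, 0.00 m³/s.
ΣQ_DR = 226.6 m³/s.
With Δt = 2 h = 7200 s, V = ΣQ_DR · Δt = 226.6 × 7200 = 1.63 × 10^6 m³.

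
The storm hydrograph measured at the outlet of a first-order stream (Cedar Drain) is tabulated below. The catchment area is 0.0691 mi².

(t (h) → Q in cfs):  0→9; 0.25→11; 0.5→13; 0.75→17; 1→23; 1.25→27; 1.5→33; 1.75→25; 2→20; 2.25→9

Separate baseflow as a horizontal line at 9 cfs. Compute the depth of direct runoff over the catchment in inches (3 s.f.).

d ≈ 0.544 in

Direct runoff: 0.0, 2.0, 4.0, 8.0, 14.0, 18.0, 24.0, 16.0, 11.0, 0.0 cfs; ΣQ_DR = 97.00 cfs.
V = ΣQ_DR · Δt = 97.00 × 900 s = 87300 ft³.
Over A = 0.0691 mi², depth = V / A = 0.544 in.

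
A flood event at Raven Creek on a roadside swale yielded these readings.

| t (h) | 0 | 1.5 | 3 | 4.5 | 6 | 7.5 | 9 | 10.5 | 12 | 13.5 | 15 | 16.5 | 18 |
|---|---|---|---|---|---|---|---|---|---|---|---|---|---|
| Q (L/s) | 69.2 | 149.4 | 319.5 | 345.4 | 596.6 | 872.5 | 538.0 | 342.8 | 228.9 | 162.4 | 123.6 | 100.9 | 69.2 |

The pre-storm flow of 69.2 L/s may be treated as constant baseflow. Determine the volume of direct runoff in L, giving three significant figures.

Direct-runoff ordinates (Q − Q_b): 0.0, 80.2, 250.3, 276.2, 527.4, 803.3, 468.8, 273.6, 159.7, 93.2, 54.4, 31.7, 0.0 L/s.
ΣQ_DR = 3019 L/s.
With Δt = 1.5 h = 5400 s, V = ΣQ_DR · Δt = 3019 × 5400 = 1.63 × 10^7 L.

V ≈ 1.63 × 10^7 L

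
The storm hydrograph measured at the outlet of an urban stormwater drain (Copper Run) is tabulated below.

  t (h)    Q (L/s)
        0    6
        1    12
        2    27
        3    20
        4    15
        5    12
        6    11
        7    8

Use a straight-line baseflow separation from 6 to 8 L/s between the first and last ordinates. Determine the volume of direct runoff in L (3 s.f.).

V ≈ 1.98 × 10^5 L

Direct-runoff ordinates (Q − Q_b): 0.00, 5.71, 20.43, 13.14, 7.86, 4.57, 3.29, 0.00 L/s.
ΣQ_DR = 55.00 L/s.
With Δt = 1 h = 3600 s, V = ΣQ_DR · Δt = 55.00 × 3600 = 1.98 × 10^5 L.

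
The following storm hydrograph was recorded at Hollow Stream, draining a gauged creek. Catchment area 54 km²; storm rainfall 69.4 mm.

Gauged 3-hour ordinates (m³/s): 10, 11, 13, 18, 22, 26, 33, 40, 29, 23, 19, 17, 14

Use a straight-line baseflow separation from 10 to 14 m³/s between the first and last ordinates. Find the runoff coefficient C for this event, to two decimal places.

C ≈ 0.34

ΣQ_DR = 119.0 m³/s; V = ΣQ_DR·Δt = 1.285 × 10^6 m³.
Runoff depth d = V / A = 23.80 mm.
C = d / P = 23.80 / 69.4 = 0.34.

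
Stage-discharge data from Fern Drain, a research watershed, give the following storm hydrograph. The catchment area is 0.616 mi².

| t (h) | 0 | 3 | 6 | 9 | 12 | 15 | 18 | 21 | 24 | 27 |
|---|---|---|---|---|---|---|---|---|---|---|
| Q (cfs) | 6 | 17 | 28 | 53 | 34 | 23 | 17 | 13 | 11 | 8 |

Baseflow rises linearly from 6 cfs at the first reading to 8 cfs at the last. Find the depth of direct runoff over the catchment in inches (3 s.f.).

Direct runoff: 0.00, 10.78, 21.56, 46.33, 27.11, 15.89, 9.67, 5.44, 3.22, 0.00 cfs; ΣQ_DR = 140.0 cfs.
V = ΣQ_DR · Δt = 140.0 × 10800 s = 1.512 × 10^6 ft³.
Over A = 0.616 mi², depth = V / A = 1.06 in.

d ≈ 1.06 in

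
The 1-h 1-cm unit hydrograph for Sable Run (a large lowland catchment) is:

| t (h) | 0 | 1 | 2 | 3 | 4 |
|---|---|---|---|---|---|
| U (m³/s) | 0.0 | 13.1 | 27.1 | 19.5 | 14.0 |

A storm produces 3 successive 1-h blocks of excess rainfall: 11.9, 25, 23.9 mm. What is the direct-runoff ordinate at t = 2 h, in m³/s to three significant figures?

Q ≈ 65.0 m³/s

By discrete convolution, Q_j = Σ (P_i / 10 mm) · U_{j−i}.
At t = 2 h (j=2): Q = (11.9/10)·27.1 + (25/10)·13.1 + (23.9/10)·0.0 = 65.0 m³/s.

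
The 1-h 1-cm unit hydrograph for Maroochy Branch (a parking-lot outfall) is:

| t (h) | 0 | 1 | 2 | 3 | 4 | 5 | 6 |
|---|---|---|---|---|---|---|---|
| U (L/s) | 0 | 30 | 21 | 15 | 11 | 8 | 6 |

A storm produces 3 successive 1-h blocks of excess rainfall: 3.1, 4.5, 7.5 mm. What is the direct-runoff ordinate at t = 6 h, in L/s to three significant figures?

Q ≈ 13.7 L/s

By discrete convolution, Q_j = Σ (P_i / 10 mm) · U_{j−i}.
At t = 6 h (j=6): Q = (3.1/10)·6 + (4.5/10)·8 + (7.5/10)·11 = 13.7 L/s.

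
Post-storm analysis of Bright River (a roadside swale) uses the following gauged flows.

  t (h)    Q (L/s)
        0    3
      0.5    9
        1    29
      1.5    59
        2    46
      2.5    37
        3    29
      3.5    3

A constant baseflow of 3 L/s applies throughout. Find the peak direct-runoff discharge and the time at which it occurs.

Q_p = 56.0 L/s at t = 1.5 h

Subtracting baseflow gives direct-runoff ordinates: 0.0, 6.0, 26.0, 56.0, 43.0, 34.0, 26.0, 0.0 L/s.
The maximum is 56.0 L/s, occurring at the reading for t = 1.5 h.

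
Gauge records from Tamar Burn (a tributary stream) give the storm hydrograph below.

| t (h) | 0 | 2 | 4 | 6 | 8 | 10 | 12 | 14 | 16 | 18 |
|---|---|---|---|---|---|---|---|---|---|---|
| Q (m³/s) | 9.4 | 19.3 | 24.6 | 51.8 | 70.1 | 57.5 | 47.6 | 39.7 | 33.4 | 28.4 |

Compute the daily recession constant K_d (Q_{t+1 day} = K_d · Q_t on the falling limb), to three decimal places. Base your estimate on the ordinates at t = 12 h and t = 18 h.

Between t = 12 h and t = 18 h the flow falls from 47.6 to 28.4 m³/s over 3×2 h = 6 h.
Per-interval ratio K = (28.4/47.6)^(1/3) = 0.8419; K_d = K^(24/2) = 0.127.

K_d ≈ 0.127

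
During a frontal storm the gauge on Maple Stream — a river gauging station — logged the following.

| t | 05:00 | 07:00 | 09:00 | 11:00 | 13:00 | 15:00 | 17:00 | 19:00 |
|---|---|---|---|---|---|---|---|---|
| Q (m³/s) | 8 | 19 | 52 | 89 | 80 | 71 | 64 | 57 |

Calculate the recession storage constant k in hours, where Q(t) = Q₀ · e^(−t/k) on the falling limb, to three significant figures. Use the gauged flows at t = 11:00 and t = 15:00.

k ≈ 17.7 h

On the falling limb, Q drops from 89 to 71 m³/s between t = 11:00 and t = 15:00 (Δt = 4 h).
k = −Δt / ln(Q₂/Q₁) = −4 / ln(71/89) = 17.7 h.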